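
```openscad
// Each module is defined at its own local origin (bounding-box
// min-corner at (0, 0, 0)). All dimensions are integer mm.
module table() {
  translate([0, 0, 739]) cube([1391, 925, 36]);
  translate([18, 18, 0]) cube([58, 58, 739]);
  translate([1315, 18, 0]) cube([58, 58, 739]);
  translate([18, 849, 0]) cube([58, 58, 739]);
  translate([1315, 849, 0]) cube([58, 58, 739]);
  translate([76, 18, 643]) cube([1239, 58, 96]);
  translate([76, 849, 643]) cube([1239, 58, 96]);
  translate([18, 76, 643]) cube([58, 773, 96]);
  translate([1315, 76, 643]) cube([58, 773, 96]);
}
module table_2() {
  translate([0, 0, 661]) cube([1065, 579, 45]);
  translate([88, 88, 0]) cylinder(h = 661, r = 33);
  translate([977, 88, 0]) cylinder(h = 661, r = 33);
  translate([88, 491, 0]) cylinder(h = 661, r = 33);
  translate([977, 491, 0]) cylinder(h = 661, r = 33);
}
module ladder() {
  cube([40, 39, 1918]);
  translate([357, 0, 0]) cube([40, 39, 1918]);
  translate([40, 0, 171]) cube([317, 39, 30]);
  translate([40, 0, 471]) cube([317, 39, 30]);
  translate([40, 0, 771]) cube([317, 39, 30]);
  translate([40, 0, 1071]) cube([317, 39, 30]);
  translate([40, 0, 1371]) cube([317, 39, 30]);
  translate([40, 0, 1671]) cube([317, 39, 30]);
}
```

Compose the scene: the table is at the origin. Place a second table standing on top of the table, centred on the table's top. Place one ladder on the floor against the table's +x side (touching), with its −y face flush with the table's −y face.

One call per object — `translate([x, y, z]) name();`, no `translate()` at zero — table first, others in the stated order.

table();
translate([163, 173, 775]) table_2();
translate([1391, 0, 0]) ladder();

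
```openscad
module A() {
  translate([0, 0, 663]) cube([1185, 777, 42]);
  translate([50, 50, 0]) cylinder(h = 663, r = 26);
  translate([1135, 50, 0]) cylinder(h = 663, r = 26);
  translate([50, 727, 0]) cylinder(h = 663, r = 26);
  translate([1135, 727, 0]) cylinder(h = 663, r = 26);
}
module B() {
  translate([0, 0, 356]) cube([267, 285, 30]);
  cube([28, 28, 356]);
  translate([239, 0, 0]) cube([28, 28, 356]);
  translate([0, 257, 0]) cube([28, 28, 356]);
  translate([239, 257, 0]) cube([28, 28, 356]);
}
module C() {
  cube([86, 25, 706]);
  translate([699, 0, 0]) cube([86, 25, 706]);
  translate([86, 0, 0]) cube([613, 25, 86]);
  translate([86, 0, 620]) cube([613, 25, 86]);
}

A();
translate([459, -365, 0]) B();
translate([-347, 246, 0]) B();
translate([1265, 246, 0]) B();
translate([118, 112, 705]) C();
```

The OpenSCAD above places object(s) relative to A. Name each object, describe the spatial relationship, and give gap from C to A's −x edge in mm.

A is a table. B is a stool. C is a picture frame. Three stools sit around the table at the −y, −x, +x sides. The picture frame is on top of the table. The gap from the picture frame to the table's −x edge is 118 mm.

The picture frame's min-x is at 118; the table's min-x is 0; gap = 118 mm.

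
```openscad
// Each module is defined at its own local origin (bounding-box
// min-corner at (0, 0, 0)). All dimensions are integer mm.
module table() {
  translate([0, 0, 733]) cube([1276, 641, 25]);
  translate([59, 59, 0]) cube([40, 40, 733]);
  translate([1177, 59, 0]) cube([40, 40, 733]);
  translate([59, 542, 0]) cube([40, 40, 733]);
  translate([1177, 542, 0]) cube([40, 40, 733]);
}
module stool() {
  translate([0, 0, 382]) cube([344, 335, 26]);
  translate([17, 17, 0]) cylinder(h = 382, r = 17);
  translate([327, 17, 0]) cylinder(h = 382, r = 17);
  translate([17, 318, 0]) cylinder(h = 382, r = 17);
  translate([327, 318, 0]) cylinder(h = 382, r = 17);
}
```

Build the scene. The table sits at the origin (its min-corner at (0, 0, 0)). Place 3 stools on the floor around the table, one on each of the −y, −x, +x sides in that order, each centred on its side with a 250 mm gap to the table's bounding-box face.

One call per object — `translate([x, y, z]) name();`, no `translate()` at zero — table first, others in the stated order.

table();
translate([466, -585, 0]) stool();
translate([-594, 153, 0]) stool();
translate([1526, 153, 0]) stool();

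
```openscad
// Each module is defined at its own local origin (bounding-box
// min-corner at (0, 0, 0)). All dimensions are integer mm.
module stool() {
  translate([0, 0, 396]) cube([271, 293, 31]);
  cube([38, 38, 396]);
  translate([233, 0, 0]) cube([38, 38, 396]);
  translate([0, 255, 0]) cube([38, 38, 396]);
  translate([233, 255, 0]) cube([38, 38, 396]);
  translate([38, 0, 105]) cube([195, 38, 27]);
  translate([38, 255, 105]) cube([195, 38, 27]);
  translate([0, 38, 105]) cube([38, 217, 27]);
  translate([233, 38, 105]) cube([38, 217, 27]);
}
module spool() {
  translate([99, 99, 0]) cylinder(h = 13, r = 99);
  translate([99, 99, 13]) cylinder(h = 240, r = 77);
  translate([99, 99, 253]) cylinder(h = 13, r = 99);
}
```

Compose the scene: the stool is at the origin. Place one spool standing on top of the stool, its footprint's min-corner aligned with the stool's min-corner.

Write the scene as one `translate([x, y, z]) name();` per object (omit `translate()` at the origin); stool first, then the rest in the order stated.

stool();
translate([0, 0, 427]) spool();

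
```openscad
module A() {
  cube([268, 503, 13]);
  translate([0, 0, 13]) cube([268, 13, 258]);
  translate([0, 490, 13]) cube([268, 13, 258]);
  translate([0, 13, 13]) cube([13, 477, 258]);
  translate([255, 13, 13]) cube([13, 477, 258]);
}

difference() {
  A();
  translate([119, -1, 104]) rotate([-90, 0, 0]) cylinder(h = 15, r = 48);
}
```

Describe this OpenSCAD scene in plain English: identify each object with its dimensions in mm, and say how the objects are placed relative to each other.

A is an open-topped rectangular box: outside dimensions 268×503×271 mm, with a uniform wall and base thickness of 13 mm. The base is a full 268×503 slab on the floor; four walls sit on top of the base. The front and back walls (the −y and +y sides) span the full width; the two side walls fit between them.

The open box has a circular hole of radius 48 mm through its front wall, centred at (x = 119, z = 104).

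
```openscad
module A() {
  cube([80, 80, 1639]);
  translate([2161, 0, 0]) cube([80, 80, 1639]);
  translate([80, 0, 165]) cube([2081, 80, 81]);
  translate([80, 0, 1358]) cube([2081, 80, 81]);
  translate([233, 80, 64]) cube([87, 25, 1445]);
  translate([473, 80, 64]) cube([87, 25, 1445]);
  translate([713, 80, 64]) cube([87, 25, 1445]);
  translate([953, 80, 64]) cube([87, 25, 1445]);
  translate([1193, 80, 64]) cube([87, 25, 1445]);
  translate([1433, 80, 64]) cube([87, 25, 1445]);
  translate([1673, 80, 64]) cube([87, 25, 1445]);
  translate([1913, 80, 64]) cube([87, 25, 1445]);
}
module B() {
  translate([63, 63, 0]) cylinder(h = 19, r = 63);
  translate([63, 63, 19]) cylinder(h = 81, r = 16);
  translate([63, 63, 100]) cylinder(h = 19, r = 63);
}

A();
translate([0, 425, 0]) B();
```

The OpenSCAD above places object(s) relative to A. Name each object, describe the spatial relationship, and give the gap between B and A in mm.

The spool's nearest face is 320 mm from the fence section's +y face.

A is a fence section. B is a spool. The spool is on the floor beside the fence section on its +y side. The gap between the spool and the fence section is 320 mm.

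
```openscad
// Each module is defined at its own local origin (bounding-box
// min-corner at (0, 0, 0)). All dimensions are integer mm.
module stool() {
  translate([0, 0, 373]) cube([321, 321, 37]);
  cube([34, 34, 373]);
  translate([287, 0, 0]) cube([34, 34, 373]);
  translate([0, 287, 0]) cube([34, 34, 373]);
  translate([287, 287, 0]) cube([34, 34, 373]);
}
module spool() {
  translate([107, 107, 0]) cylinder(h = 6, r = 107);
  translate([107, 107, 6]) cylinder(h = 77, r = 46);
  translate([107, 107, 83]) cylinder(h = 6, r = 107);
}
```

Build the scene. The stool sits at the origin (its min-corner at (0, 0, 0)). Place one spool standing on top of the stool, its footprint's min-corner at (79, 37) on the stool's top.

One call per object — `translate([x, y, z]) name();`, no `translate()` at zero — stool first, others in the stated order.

stool();
translate([79, 37, 410]) spool();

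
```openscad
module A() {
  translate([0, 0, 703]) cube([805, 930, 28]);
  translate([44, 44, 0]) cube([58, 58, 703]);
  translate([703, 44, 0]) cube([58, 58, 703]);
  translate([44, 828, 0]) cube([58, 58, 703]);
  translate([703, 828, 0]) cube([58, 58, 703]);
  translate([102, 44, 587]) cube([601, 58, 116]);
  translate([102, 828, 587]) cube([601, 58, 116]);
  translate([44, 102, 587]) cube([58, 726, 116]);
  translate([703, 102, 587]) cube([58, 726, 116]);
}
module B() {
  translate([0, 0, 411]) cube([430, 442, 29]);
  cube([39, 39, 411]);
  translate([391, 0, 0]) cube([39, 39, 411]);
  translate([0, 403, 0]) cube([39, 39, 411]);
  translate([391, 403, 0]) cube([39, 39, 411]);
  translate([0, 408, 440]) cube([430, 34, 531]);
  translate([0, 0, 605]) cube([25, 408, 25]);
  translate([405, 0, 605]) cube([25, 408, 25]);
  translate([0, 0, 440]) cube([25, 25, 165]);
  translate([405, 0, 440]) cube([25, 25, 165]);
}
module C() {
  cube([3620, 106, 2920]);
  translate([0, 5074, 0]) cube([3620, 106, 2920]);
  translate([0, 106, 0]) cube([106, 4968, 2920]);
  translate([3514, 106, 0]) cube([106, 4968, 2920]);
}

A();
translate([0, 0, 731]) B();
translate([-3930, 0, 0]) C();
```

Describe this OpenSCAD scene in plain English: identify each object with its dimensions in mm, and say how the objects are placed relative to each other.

A is a rectangular dining table. The top is 805×930×28 mm with its upper surface at z = 731 mm. It stands on four 58×58 mm square legs, each inset 44 mm from the nearest pair of top edges, running from the floor to the underside of the top. Four apron rails, 58 mm thick and 116 mm tall, run between adjacent legs with their top edges flush with the underside of the top and their outer faces flush with the legs' outer faces.

B is a chair. The seat is a 430×442×29 mm slab with its top at z = 440 mm, on four 39×39 mm corner legs (flush with the seat edges, standing on z = 0). A flat backrest 34 mm thick, 531 mm tall, spans the full seat width and rises from the seat top along its +y edge, rear face flush with the rear of the seat. Two armrests of 25×25 mm section run along each side from the seat's front edge to the front of the backrest, top faces 190 mm above the seat top and outer faces flush with the seat's x-edges; a 25×25 mm post under the front of each armrest stands on the seat at the front corner.

C is the wall frame of a small rectangular building: four walls, each 2920 mm tall and 106 mm thick, enclosing a footprint 3620 mm (x) by 5180 mm (y) outside-to-outside, with no floor or roof. The front and back walls (the −y and +y sides) span the full width; the two side walls fit between them.

The chair is on top of the table. The house frame is on the floor beside the table on its −x side.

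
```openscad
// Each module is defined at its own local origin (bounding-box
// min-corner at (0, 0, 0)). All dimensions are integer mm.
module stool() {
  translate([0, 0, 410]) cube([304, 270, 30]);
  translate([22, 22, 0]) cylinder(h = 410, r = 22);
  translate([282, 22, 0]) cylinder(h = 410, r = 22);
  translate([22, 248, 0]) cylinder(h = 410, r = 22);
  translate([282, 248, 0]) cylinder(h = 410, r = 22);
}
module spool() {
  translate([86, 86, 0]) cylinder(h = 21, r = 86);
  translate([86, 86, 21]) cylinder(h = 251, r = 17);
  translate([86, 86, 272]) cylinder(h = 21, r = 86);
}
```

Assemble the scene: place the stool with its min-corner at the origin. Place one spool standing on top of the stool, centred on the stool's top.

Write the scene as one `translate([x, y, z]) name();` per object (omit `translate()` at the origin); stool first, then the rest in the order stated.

stool();
translate([66, 49, 440]) spool();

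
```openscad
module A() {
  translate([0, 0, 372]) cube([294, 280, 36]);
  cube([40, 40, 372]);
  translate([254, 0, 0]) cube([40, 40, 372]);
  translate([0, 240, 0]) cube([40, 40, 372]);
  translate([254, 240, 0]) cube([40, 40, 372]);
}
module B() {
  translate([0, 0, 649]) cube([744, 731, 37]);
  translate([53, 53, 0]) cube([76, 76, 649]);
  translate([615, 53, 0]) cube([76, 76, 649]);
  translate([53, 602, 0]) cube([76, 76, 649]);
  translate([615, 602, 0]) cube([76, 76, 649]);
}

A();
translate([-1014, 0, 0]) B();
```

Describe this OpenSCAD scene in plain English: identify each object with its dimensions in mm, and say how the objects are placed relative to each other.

A is a four-legged stool. The seat is 294×280 mm, 36 mm thick, top at z = 408 mm. It stands on four square legs, each 40×40 mm in cross-section, from z = 0 to the seat underside, each flush with a corner of the seat.

B is a table with a 744×731 mm rectangular top, 37 mm thick, top surface at z = 686 mm, supported by four 76×76 mm square legs, each inset 53 mm from the nearest pair of top edges, running from the floor.

The table is on the floor beside the stool on its −x side.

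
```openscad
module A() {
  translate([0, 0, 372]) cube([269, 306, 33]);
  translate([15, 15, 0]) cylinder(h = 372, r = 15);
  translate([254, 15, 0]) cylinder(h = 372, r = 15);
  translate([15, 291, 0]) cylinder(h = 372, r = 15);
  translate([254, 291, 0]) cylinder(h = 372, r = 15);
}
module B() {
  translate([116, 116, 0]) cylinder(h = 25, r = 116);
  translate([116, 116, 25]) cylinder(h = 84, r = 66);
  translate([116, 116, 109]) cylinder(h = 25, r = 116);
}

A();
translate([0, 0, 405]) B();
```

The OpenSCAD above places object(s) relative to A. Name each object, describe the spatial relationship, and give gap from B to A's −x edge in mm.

The spool's min-x is at 0; the stool's min-x is 0; gap = 0 mm.

A is a stool. B is a spool. The spool is on top of the stool. The gap from the spool to the stool's −x edge is 0 mm.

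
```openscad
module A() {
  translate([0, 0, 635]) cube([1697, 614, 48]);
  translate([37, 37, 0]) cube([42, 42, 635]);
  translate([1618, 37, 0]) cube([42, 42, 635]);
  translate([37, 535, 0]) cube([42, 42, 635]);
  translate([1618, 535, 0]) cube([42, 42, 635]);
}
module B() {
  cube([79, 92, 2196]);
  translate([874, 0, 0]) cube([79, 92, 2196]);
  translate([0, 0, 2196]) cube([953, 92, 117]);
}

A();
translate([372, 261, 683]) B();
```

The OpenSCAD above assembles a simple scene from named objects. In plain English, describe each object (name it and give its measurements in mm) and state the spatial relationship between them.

A is a rectangular dining table. The top is 1697×614×48 mm with its upper surface at z = 683 mm. It stands on four 42×42 mm square legs, each inset 37 mm from the nearest pair of top edges, running from the floor to the underside of the top.

B is a rectangular door frame: two vertical jambs of 79×92 mm section, 2196 mm tall, with a clear opening 795 mm wide between their inner faces. A header 117 mm tall and 92 mm deep lies on top of the jambs and spans the full outside width.

The door frame is on top of the table, centred.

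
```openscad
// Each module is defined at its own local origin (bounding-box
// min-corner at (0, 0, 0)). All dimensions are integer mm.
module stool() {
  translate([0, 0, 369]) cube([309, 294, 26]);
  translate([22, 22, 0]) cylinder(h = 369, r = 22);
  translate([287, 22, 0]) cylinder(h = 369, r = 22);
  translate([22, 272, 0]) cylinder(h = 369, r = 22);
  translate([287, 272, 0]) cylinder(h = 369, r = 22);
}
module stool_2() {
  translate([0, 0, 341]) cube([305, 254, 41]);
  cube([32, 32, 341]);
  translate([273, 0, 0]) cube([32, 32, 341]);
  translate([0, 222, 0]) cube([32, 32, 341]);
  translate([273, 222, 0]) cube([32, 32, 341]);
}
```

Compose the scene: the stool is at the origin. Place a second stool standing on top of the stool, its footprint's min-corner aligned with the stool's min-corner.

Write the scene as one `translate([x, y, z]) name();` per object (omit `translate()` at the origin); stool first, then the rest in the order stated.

stool();
translate([0, 0, 395]) stool_2();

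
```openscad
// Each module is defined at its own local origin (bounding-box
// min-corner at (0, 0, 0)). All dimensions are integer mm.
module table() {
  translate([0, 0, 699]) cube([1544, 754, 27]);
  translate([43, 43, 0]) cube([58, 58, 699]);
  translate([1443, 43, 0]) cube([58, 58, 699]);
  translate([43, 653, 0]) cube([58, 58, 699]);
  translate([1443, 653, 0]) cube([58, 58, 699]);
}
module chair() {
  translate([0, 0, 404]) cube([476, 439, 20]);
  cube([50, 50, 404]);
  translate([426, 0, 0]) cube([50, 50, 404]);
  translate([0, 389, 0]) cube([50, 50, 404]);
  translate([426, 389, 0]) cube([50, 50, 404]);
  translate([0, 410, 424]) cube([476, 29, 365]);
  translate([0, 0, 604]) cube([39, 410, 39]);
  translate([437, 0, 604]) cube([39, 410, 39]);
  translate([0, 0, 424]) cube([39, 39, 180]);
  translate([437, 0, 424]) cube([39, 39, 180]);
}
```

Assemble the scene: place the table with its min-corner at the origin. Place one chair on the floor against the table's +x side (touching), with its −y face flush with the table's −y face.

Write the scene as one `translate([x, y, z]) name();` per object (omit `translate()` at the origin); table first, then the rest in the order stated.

table();
translate([1544, 0, 0]) chair();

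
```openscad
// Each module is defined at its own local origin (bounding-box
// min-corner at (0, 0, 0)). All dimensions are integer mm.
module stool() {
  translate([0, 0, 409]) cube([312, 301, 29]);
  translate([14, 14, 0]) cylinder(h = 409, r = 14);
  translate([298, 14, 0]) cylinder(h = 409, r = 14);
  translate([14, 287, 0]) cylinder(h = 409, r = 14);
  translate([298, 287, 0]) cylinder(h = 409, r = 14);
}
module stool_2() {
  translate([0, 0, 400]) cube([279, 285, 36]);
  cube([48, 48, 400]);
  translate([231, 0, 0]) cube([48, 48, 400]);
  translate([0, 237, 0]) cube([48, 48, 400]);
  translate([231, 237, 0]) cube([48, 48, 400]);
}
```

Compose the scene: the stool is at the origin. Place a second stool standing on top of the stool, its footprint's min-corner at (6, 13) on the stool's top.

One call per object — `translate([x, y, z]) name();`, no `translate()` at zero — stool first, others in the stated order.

stool();
translate([6, 13, 438]) stool_2();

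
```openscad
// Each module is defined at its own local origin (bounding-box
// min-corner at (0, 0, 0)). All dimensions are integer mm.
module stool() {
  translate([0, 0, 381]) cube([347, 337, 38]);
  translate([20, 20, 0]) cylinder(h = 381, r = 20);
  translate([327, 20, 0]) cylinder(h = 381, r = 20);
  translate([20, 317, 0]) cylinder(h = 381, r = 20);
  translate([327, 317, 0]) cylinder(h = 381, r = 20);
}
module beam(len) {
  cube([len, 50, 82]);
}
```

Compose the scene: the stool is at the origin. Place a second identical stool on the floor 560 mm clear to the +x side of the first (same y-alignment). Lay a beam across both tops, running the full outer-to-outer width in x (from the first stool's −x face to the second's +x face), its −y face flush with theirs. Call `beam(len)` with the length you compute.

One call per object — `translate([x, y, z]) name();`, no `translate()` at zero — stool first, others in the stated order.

stool();
translate([907, 0, 0]) stool();
translate([0, 0, 419]) beam(1254);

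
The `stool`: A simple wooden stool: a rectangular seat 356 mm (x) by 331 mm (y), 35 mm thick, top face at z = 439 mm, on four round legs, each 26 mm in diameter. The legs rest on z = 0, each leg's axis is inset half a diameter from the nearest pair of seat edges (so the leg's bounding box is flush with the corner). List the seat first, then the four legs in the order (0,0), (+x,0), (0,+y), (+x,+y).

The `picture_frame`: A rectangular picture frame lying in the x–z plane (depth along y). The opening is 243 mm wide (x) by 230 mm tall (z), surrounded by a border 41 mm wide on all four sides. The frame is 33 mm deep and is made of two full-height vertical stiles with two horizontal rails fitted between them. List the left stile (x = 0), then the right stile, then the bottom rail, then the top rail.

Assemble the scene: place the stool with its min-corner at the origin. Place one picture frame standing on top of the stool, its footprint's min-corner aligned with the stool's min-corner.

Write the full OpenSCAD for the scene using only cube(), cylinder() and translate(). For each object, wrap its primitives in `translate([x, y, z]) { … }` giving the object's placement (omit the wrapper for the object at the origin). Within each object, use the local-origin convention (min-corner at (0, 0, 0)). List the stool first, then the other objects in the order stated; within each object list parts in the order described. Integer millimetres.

translate([0, 0, 404]) cube([356, 331, 35]);
translate([13, 13, 0]) cylinder(h = 404, r = 13);
translate([343, 13, 0]) cylinder(h = 404, r = 13);
translate([13, 318, 0]) cylinder(h = 404, r = 13);
translate([343, 318, 0]) cylinder(h = 404, r = 13);
translate([0, 0, 439]) {
  cube([41, 33, 312]);
  translate([284, 0, 0]) cube([41, 33, 312]);
  translate([41, 0, 0]) cube([243, 33, 41]);
  translate([41, 0, 271]) cube([243, 33, 41]);
}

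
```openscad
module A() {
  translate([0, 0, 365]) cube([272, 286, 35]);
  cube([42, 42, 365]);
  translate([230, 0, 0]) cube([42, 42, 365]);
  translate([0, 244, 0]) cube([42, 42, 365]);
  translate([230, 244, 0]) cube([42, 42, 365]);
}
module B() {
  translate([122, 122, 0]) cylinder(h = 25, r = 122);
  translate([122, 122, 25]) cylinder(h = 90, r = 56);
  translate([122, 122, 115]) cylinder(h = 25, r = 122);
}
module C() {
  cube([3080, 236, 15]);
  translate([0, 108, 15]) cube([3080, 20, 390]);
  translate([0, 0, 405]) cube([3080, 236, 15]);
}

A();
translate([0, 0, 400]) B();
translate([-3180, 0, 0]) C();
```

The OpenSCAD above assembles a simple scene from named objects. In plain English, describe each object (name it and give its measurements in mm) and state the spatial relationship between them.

A is a four-legged stool. The seat is a 272×286×35 mm slab whose top surface is at z = 400 mm; four square legs, each 42×42 mm in cross-section, run from the floor (z = 0) to the underside of the seat, each flush with a corner of the seat.

B is a spool: two coaxial disc flanges of radius 122 mm and thickness 25 mm, joined by a core cylinder of radius 56 mm and height 90 mm. The lower flange rests on z = 0 and the three cylinders share a vertical axis.

C is an I-beam lying along x, 3080 mm long. Overall section height 420 mm. Two flanges 236 mm wide (y) and 15 mm thick, one on the floor and one at the top; a web 20 mm thick runs between them, centred on the flange width.

The spool is on top of the stool. The I-beam is on the floor beside the stool on its −x side.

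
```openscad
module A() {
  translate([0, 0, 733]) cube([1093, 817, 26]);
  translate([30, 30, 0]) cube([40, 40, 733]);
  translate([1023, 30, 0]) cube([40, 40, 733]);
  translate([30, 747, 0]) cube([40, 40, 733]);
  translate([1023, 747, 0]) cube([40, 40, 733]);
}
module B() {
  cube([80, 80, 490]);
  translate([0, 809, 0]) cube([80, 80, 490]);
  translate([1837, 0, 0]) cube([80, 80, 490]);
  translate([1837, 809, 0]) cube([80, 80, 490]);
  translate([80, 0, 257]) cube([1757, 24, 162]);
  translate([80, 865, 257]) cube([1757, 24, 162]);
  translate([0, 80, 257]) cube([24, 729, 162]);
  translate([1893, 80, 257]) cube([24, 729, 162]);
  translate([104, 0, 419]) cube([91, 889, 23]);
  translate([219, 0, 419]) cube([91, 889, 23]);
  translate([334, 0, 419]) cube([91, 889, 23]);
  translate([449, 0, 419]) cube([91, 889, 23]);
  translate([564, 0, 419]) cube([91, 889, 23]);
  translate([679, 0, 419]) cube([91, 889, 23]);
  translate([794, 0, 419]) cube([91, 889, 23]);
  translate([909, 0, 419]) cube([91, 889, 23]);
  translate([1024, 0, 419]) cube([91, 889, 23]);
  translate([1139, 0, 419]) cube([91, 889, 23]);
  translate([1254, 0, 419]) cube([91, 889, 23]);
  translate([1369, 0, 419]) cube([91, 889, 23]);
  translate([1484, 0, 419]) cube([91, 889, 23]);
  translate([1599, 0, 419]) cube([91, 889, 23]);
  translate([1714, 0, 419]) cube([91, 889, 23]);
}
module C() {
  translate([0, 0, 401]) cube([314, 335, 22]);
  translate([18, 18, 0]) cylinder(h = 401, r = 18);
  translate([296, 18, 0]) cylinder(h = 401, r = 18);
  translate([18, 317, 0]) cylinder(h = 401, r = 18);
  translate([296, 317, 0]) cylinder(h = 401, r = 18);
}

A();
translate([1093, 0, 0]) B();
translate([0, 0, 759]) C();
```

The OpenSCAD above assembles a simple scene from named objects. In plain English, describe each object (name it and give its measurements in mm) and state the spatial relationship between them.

A is a table: top 1093 mm (x) × 817 mm (y), 26 mm thick, upper face at z = 759 mm, on four 40×40 mm square legs, each inset 30 mm from the nearest pair of top edges, running from z = 0 to the bottom of the top.

B is a bed frame 1917 mm long (x) by 889 mm wide (y). Four 80×80 mm corner posts, 490 mm tall, at the corners of the footprint. Four rails of 24 mm thickness and 162 mm height run between adjacent posts with their undersides at z = 257 mm, their outer faces flush with the outside of the frame (the two x-running rails run between the posts' inner faces; the two y-running rails run between the posts' inner faces). 15 slats, each 91 mm wide (x) and 23 mm thick, lie across the top of the two x-running rails, running the full 889 mm width of the frame in y; the slats are evenly spaced along x between the inner faces of the end posts with equal gaps (rounded down to the nearest mm) at the −x end and between each pair — any rounding remainder accumulates at the +x end.

C is a four-legged stool. The seat is a 314×335×22 mm slab whose top surface is at z = 423 mm; four round legs, each 36 mm in diameter, run from the floor (z = 0) to the underside of the seat, each leg's axis is inset half a diameter from the nearest pair of seat edges (so the leg's bounding box is flush with the corner).

The bed frame is against the table's +x side, with their −y faces flush. The stool is on top of the table.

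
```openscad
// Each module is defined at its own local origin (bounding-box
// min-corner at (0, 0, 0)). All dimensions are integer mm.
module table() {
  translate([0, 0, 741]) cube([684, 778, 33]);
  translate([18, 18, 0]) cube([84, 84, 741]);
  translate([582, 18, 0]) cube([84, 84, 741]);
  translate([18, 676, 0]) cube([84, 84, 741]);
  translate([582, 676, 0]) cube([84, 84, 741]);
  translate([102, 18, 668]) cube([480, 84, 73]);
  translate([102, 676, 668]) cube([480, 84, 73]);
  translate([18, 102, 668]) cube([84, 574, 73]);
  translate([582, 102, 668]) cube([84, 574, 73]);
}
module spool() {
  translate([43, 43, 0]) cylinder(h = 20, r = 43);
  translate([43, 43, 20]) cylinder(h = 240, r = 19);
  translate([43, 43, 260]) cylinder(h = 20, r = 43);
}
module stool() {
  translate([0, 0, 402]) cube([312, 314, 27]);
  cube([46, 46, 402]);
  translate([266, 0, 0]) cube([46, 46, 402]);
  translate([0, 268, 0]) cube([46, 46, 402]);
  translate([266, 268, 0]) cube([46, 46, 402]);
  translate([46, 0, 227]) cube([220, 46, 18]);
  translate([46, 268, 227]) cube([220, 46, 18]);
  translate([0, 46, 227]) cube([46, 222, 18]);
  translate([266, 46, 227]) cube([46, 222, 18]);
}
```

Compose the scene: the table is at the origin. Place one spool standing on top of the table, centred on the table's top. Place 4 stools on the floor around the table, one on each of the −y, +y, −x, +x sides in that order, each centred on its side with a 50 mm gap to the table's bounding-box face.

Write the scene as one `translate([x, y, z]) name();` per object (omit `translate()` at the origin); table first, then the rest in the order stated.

table();
translate([299, 346, 774]) spool();
translate([186, -364, 0]) stool();
translate([186, 828, 0]) stool();
translate([-362, 232, 0]) stool();
translate([734, 232, 0]) stool();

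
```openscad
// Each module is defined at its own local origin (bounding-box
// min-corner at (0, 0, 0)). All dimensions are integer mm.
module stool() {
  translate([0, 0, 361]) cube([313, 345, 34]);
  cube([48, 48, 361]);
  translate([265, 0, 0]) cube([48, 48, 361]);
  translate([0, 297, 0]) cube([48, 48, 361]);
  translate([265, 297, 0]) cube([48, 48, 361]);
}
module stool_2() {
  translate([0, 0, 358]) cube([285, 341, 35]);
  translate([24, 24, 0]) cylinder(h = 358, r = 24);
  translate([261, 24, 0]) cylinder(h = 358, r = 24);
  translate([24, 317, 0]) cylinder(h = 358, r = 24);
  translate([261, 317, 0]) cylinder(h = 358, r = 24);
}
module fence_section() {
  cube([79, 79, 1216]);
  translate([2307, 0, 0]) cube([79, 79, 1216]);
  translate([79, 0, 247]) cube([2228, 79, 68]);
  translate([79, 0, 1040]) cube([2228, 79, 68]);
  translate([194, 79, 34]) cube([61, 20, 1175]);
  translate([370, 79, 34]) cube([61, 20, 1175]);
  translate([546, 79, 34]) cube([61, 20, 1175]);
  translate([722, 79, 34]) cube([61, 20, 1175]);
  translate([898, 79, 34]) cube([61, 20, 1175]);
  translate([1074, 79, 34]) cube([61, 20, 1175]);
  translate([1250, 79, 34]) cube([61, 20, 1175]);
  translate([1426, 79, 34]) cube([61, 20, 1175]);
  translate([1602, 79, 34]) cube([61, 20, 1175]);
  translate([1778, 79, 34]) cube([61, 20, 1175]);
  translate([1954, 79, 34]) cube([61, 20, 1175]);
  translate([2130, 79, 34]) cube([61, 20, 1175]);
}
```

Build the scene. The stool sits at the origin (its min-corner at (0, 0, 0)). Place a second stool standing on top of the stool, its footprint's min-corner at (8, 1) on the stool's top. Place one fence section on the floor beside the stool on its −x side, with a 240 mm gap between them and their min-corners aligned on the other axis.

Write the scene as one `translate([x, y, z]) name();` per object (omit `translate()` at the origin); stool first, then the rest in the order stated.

stool();
translate([8, 1, 395]) stool_2();
translate([-2626, 0, 0]) fence_section();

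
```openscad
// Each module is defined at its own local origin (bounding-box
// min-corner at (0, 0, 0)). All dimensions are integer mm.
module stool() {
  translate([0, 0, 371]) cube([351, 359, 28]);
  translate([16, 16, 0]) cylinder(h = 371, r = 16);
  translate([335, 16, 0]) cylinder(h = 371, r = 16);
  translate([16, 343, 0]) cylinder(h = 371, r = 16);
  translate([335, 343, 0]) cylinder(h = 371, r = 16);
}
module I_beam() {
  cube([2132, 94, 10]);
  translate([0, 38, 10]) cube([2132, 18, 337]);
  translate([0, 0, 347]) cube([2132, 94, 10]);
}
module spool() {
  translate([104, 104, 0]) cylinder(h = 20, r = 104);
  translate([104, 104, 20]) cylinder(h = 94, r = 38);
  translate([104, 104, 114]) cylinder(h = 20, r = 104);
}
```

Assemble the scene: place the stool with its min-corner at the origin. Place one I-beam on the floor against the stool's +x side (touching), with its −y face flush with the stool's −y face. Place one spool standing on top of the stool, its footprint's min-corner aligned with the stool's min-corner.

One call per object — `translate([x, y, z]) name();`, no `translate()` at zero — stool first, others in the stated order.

stool();
translate([351, 0, 0]) I_beam();
translate([0, 0, 399]) spool();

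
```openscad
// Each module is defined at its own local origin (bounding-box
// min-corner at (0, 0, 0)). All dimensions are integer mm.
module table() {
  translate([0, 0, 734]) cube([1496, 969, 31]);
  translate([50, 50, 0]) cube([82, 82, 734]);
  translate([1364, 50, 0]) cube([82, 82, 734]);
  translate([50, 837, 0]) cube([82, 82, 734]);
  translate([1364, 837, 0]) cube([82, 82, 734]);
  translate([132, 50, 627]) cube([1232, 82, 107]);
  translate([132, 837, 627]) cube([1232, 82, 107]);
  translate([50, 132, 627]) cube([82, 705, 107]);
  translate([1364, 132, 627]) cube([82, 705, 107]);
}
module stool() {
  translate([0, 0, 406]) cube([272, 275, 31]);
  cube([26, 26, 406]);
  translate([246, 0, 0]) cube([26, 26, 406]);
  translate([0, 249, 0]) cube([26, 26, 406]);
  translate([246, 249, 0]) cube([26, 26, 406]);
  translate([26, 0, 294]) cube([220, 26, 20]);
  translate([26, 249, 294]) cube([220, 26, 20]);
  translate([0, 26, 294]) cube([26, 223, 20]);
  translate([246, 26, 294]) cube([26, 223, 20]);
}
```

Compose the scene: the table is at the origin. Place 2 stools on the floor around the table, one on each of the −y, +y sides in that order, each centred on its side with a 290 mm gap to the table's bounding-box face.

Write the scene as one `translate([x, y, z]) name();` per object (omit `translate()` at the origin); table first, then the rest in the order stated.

table();
translate([612, -565, 0]) stool();
translate([612, 1259, 0]) stool();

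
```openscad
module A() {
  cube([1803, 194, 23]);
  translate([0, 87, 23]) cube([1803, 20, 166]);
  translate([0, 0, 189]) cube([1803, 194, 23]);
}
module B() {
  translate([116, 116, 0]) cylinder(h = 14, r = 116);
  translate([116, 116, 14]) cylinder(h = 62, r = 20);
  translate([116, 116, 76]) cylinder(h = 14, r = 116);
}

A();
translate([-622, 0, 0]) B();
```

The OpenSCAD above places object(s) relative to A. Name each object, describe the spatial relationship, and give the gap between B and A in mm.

A is an I-beam. B is a spool. The spool is on the floor beside the I-beam on its −x side. The gap between the spool and the I-beam is 390 mm.

The spool's nearest face is 390 mm from the I-beam's −x face.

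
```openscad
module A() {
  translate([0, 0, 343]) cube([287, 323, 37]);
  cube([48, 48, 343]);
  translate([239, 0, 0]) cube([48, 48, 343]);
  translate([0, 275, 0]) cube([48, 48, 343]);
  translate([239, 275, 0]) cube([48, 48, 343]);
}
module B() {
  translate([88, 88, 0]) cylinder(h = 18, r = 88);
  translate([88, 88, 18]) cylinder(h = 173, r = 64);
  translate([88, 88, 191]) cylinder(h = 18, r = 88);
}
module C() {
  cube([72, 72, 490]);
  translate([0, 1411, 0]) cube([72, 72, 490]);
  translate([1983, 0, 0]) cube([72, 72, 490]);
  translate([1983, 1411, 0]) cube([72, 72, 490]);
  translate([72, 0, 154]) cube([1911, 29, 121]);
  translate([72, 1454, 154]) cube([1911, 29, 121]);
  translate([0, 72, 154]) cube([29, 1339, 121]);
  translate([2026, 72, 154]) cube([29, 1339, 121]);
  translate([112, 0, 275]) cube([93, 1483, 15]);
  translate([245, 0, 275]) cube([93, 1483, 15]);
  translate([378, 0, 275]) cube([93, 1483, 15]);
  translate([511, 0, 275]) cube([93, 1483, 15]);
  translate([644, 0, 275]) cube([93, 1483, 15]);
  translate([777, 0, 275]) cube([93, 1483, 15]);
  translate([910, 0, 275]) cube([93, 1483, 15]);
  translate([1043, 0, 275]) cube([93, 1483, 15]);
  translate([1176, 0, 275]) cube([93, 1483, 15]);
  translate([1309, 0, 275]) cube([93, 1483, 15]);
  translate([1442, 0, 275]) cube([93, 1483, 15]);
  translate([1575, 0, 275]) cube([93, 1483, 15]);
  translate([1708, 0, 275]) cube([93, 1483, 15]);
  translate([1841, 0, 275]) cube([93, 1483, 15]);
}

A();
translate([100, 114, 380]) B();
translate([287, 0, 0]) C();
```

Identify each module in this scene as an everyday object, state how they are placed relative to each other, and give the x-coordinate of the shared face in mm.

The stool's +x face and the bed frame's −x face are both at x = 287 mm.

A is a stool. B is a spool. C is a bed frame. The spool is on top of the stool. The bed frame is against the stool's +x side, with their −y faces flush. The x-coordinate of the shared face is 287 mm.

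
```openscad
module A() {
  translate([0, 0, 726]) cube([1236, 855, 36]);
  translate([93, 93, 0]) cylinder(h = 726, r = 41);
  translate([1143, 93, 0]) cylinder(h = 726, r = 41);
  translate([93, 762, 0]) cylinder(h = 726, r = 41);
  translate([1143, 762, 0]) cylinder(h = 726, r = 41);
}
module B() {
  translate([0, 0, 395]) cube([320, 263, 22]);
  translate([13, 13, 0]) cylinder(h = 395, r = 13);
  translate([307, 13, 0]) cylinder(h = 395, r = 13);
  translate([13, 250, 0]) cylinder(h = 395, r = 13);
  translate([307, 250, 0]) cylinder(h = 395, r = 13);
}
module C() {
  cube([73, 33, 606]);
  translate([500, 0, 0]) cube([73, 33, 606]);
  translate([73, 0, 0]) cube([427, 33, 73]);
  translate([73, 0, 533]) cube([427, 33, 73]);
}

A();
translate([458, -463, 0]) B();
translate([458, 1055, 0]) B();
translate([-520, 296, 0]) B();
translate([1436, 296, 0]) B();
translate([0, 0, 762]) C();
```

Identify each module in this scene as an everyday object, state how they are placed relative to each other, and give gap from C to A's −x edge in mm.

A is a table. B is a stool. C is a picture frame. Four stools sit around the table at the −y, +y, −x, +x sides. The picture frame is on top of the table. The gap from the picture frame to the table's −x edge is 0 mm.

The picture frame's min-x is at 0; the table's min-x is 0; gap = 0 mm.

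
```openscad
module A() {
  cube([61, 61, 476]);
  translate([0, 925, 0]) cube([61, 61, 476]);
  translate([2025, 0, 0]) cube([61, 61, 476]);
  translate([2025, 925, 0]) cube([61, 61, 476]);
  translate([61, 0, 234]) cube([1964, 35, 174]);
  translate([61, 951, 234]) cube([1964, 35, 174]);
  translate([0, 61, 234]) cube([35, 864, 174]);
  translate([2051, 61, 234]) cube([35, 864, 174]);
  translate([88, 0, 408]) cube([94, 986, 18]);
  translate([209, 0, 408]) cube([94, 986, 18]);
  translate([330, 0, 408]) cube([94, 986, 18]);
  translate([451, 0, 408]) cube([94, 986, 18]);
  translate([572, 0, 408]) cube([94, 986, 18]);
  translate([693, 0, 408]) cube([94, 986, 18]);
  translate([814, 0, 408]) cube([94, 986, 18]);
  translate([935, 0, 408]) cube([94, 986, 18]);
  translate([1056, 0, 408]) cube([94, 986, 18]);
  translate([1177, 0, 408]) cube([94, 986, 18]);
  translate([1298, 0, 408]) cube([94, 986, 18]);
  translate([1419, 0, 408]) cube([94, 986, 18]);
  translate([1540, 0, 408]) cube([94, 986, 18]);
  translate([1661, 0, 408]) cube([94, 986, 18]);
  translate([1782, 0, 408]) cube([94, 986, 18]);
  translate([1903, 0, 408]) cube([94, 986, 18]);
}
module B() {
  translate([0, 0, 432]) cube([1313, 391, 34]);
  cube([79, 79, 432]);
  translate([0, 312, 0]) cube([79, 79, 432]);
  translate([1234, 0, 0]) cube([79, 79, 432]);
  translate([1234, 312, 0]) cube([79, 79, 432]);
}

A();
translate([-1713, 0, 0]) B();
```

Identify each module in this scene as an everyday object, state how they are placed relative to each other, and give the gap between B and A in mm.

The bench's nearest face is 400 mm from the bed frame's −x face.

A is a bed frame. B is a bench. The bench is on the floor beside the bed frame on its −x side. The gap between the bench and the bed frame is 400 mm.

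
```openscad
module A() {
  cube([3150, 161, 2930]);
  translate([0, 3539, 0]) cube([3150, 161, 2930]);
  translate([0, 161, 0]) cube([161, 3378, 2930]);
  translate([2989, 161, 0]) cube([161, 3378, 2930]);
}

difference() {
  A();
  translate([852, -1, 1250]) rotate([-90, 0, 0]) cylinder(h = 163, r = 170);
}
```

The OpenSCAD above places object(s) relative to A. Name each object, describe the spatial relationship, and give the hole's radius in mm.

The subtracted cylinder has r = 170 mm.

A is a house frame. The house frame has a circular hole through its front wall. The hole's radius is 170 mm.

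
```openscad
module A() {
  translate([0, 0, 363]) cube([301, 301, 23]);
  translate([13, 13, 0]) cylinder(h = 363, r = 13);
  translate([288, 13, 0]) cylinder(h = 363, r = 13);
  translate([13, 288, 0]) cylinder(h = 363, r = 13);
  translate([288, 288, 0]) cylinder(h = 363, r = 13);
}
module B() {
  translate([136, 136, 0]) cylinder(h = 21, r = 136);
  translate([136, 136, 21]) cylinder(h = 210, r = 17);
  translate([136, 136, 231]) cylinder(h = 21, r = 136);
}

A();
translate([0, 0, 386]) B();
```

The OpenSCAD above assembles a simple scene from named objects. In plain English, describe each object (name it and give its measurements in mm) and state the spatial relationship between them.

A is a four-legged stool. The seat is a 301×301×23 mm slab whose top surface is at z = 386 mm; four round legs, each 26 mm in diameter, run from the floor (z = 0) to the underside of the seat, each leg's axis is inset half a diameter from the nearest pair of seat edges (so the leg's bounding box is flush with the corner).

B is a spool: two coaxial disc flanges of radius 136 mm and thickness 21 mm, joined by a core cylinder of radius 17 mm and height 210 mm. The lower flange rests on z = 0 and the three cylinders share a vertical axis.

The spool is on top of the stool.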